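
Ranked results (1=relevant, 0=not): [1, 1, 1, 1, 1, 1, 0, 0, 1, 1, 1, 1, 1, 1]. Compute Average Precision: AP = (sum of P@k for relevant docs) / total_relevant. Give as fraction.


Computing P@k for each relevant position:
Position 1: relevant, P@1 = 1/1 = 1
Position 2: relevant, P@2 = 2/2 = 1
Position 3: relevant, P@3 = 3/3 = 1
Position 4: relevant, P@4 = 4/4 = 1
Position 5: relevant, P@5 = 5/5 = 1
Position 6: relevant, P@6 = 6/6 = 1
Position 7: not relevant
Position 8: not relevant
Position 9: relevant, P@9 = 7/9 = 7/9
Position 10: relevant, P@10 = 8/10 = 4/5
Position 11: relevant, P@11 = 9/11 = 9/11
Position 12: relevant, P@12 = 10/12 = 5/6
Position 13: relevant, P@13 = 11/13 = 11/13
Position 14: relevant, P@14 = 12/14 = 6/7
Sum of P@k = 1 + 1 + 1 + 1 + 1 + 1 + 7/9 + 4/5 + 9/11 + 5/6 + 11/13 + 6/7 = 984917/90090
AP = 984917/90090 / 12 = 984917/1081080

984917/1081080


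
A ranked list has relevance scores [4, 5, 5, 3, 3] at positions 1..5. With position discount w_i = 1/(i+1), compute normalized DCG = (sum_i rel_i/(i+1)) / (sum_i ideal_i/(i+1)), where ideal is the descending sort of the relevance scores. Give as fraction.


Position discount weights w_i = 1/(i+1) for i=1..5:
Weights = [1/2, 1/3, 1/4, 1/5, 1/6]
Actual relevance: [4, 5, 5, 3, 3]
DCG = 4/2 + 5/3 + 5/4 + 3/5 + 3/6 = 361/60
Ideal relevance (sorted desc): [5, 5, 4, 3, 3]
Ideal DCG = 5/2 + 5/3 + 4/4 + 3/5 + 3/6 = 94/15
nDCG = DCG / ideal_DCG = 361/60 / 94/15 = 361/376

361/376


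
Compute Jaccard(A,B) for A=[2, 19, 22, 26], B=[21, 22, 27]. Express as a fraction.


A intersect B = [22]
|A intersect B| = 1
A union B = [2, 19, 21, 22, 26, 27]
|A union B| = 6
Jaccard = 1/6 = 1/6

1/6


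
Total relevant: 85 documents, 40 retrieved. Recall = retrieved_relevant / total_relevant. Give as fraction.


Recall = retrieved_relevant / total_relevant
= 40 / 85
= 40 / (40 + 45)
= 8/17

8/17


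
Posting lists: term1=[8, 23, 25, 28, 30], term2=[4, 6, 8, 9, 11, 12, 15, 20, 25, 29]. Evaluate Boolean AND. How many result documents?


Boolean AND: find intersection of posting lists
term1 docs: [8, 23, 25, 28, 30]
term2 docs: [4, 6, 8, 9, 11, 12, 15, 20, 25, 29]
Intersection: [8, 25]
|intersection| = 2

2


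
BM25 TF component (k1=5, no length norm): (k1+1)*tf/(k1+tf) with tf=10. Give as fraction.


BM25 TF component = (k1+1)*tf / (k1+tf)
k1 = 5, tf = 10
Numerator = (5+1)*10 = 60
Denominator = 5 + 10 = 15
= 60/15 = 4

4


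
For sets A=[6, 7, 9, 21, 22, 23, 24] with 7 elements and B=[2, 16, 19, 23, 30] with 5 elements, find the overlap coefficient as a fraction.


A intersect B = [23]
|A intersect B| = 1
min(|A|, |B|) = min(7, 5) = 5
Overlap = 1 / 5 = 1/5

1/5


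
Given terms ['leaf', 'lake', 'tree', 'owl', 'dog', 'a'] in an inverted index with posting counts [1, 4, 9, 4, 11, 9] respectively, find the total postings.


Summing posting list sizes:
'leaf': 1 postings
'lake': 4 postings
'tree': 9 postings
'owl': 4 postings
'dog': 11 postings
'a': 9 postings
Total = 1 + 4 + 9 + 4 + 11 + 9 = 38

38


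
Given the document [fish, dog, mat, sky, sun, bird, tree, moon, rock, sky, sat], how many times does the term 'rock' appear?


Document has 11 words
Scanning for 'rock':
Found at positions: [8]
Count = 1

1


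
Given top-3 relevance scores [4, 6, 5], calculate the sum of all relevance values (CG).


Cumulative Gain = sum of relevance scores
Position 1: rel=4, running sum=4
Position 2: rel=6, running sum=10
Position 3: rel=5, running sum=15
CG = 15

15


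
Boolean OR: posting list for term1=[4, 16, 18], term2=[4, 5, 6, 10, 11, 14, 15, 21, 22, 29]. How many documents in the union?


Boolean OR: find union of posting lists
term1 docs: [4, 16, 18]
term2 docs: [4, 5, 6, 10, 11, 14, 15, 21, 22, 29]
Union: [4, 5, 6, 10, 11, 14, 15, 16, 18, 21, 22, 29]
|union| = 12

12


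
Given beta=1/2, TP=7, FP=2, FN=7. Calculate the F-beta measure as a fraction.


P = TP/(TP+FP) = 7/9 = 7/9
R = TP/(TP+FN) = 7/14 = 1/2
beta^2 = 1/2^2 = 1/4
(1 + beta^2) = 5/4
Numerator = (1+beta^2)*P*R = 35/72
Denominator = beta^2*P + R = 7/36 + 1/2 = 25/36
F_beta = 7/10

7/10


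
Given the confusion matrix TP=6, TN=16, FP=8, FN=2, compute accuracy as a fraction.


Accuracy = (TP + TN) / (TP + TN + FP + FN)
TP + TN = 6 + 16 = 22
Total = 6 + 16 + 8 + 2 = 32
Accuracy = 22 / 32 = 11/16

11/16


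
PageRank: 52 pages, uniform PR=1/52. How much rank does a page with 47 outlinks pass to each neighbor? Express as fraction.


Initial PR = 1/52 = 1/52
Outlinks = 47
Contribution per link = PR / outlinks
= 1/52 / 47
= 1/2444

1/2444


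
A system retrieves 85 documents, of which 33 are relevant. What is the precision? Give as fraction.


Precision = relevant_retrieved / total_retrieved
= 33 / 85
= 33 / (33 + 52)
= 33/85

33/85


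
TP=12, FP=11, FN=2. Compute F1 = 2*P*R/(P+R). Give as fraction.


F1 = 2 * P * R / (P + R)
P = TP/(TP+FP) = 12/23 = 12/23
R = TP/(TP+FN) = 12/14 = 6/7
2 * P * R = 2 * 12/23 * 6/7 = 144/161
P + R = 12/23 + 6/7 = 222/161
F1 = 144/161 / 222/161 = 24/37

24/37


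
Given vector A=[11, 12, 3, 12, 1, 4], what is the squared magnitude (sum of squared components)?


|A|^2 = sum of squared components
A[0]^2 = 11^2 = 121
A[1]^2 = 12^2 = 144
A[2]^2 = 3^2 = 9
A[3]^2 = 12^2 = 144
A[4]^2 = 1^2 = 1
A[5]^2 = 4^2 = 16
Sum = 121 + 144 + 9 + 144 + 1 + 16 = 435

435


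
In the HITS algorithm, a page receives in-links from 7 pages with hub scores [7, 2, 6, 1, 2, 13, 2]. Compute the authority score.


Authority = sum of hub scores of in-linkers
In-link 1: hub score = 7
In-link 2: hub score = 2
In-link 3: hub score = 6
In-link 4: hub score = 1
In-link 5: hub score = 2
In-link 6: hub score = 13
In-link 7: hub score = 2
Authority = 7 + 2 + 6 + 1 + 2 + 13 + 2 = 33

33


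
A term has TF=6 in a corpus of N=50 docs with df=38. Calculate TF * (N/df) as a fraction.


TF * (N/df)
= 6 * (50/38)
= 6 * 25/19
= 150/19

150/19


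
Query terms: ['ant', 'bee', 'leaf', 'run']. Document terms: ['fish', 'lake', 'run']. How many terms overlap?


Query terms: ['ant', 'bee', 'leaf', 'run']
Document terms: ['fish', 'lake', 'run']
Common terms: ['run']
Overlap count = 1

1


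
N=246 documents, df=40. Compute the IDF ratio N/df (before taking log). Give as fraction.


IDF ratio = N / df
= 246 / 40
= 123/20

123/20


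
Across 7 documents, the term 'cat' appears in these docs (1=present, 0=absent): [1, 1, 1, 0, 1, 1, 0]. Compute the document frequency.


Checking each document for 'cat':
Doc 1: present
Doc 2: present
Doc 3: present
Doc 4: absent
Doc 5: present
Doc 6: present
Doc 7: absent
df = sum of presences = 1 + 1 + 1 + 0 + 1 + 1 + 0 = 5

5


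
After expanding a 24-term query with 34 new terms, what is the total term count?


Original terms: 24
Expansion terms: 34
Total = 24 + 34 = 58

58


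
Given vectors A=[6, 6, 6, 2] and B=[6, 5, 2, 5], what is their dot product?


Dot product = sum of element-wise products
A[0]*B[0] = 6*6 = 36
A[1]*B[1] = 6*5 = 30
A[2]*B[2] = 6*2 = 12
A[3]*B[3] = 2*5 = 10
Sum = 36 + 30 + 12 + 10 = 88

88


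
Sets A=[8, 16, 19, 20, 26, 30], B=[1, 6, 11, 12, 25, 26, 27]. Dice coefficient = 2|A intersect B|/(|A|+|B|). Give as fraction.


A intersect B = [26]
|A intersect B| = 1
|A| = 6, |B| = 7
Dice = 2*1 / (6+7)
= 2 / 13 = 2/13

2/13


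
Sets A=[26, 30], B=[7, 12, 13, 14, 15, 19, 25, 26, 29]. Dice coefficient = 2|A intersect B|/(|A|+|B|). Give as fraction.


A intersect B = [26]
|A intersect B| = 1
|A| = 2, |B| = 9
Dice = 2*1 / (2+9)
= 2 / 11 = 2/11

2/11


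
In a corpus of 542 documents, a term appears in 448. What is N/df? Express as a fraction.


IDF ratio = N / df
= 542 / 448
= 271/224

271/224


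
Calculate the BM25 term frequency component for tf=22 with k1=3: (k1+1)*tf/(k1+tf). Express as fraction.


BM25 TF component = (k1+1)*tf / (k1+tf)
k1 = 3, tf = 22
Numerator = (3+1)*22 = 88
Denominator = 3 + 22 = 25
= 88/25 = 88/25

88/25


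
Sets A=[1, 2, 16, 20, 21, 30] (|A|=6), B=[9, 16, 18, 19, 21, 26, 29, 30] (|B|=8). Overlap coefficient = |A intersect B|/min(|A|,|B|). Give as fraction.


A intersect B = [16, 21, 30]
|A intersect B| = 3
min(|A|, |B|) = min(6, 8) = 6
Overlap = 3 / 6 = 1/2

1/2


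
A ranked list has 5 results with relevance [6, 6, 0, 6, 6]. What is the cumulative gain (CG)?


Cumulative Gain = sum of relevance scores
Position 1: rel=6, running sum=6
Position 2: rel=6, running sum=12
Position 3: rel=0, running sum=12
Position 4: rel=6, running sum=18
Position 5: rel=6, running sum=24
CG = 24

24


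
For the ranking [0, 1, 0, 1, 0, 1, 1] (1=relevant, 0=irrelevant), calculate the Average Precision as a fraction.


Computing P@k for each relevant position:
Position 1: not relevant
Position 2: relevant, P@2 = 1/2 = 1/2
Position 3: not relevant
Position 4: relevant, P@4 = 2/4 = 1/2
Position 5: not relevant
Position 6: relevant, P@6 = 3/6 = 1/2
Position 7: relevant, P@7 = 4/7 = 4/7
Sum of P@k = 1/2 + 1/2 + 1/2 + 4/7 = 29/14
AP = 29/14 / 4 = 29/56

29/56


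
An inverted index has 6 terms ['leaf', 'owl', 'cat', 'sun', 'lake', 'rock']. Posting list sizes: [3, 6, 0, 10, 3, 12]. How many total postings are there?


Summing posting list sizes:
'leaf': 3 postings
'owl': 6 postings
'cat': 0 postings
'sun': 10 postings
'lake': 3 postings
'rock': 12 postings
Total = 3 + 6 + 0 + 10 + 3 + 12 = 34

34


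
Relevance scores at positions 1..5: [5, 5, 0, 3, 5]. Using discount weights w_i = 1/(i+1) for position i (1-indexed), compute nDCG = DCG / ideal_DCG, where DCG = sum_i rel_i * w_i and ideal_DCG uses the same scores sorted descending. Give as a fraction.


Position discount weights w_i = 1/(i+1) for i=1..5:
Weights = [1/2, 1/3, 1/4, 1/5, 1/6]
Actual relevance: [5, 5, 0, 3, 5]
DCG = 5/2 + 5/3 + 0/4 + 3/5 + 5/6 = 28/5
Ideal relevance (sorted desc): [5, 5, 5, 3, 0]
Ideal DCG = 5/2 + 5/3 + 5/4 + 3/5 + 0/6 = 361/60
nDCG = DCG / ideal_DCG = 28/5 / 361/60 = 336/361

336/361


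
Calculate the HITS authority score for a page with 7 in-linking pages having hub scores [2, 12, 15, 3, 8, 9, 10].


Authority = sum of hub scores of in-linkers
In-link 1: hub score = 2
In-link 2: hub score = 12
In-link 3: hub score = 15
In-link 4: hub score = 3
In-link 5: hub score = 8
In-link 6: hub score = 9
In-link 7: hub score = 10
Authority = 2 + 12 + 15 + 3 + 8 + 9 + 10 = 59

59


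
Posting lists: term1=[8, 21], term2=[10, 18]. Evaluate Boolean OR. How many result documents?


Boolean OR: find union of posting lists
term1 docs: [8, 21]
term2 docs: [10, 18]
Union: [8, 10, 18, 21]
|union| = 4

4


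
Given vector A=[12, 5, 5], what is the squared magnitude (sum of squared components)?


|A|^2 = sum of squared components
A[0]^2 = 12^2 = 144
A[1]^2 = 5^2 = 25
A[2]^2 = 5^2 = 25
Sum = 144 + 25 + 25 = 194

194


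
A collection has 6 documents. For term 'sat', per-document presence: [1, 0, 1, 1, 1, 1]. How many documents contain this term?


Checking each document for 'sat':
Doc 1: present
Doc 2: absent
Doc 3: present
Doc 4: present
Doc 5: present
Doc 6: present
df = sum of presences = 1 + 0 + 1 + 1 + 1 + 1 = 5

5


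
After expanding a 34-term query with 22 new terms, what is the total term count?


Original terms: 34
Expansion terms: 22
Total = 34 + 22 = 56

56


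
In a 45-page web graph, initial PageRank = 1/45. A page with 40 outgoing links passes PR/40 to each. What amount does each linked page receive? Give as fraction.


Initial PR = 1/45 = 1/45
Outlinks = 40
Contribution per link = PR / outlinks
= 1/45 / 40
= 1/1800

1/1800


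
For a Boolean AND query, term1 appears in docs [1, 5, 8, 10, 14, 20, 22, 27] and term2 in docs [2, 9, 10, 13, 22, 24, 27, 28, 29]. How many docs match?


Boolean AND: find intersection of posting lists
term1 docs: [1, 5, 8, 10, 14, 20, 22, 27]
term2 docs: [2, 9, 10, 13, 22, 24, 27, 28, 29]
Intersection: [10, 22, 27]
|intersection| = 3

3


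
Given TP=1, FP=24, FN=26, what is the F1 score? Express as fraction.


F1 = 2 * P * R / (P + R)
P = TP/(TP+FP) = 1/25 = 1/25
R = TP/(TP+FN) = 1/27 = 1/27
2 * P * R = 2 * 1/25 * 1/27 = 2/675
P + R = 1/25 + 1/27 = 52/675
F1 = 2/675 / 52/675 = 1/26

1/26


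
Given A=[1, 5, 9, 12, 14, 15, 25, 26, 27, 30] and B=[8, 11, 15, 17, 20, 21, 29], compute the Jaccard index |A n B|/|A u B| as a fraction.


A intersect B = [15]
|A intersect B| = 1
A union B = [1, 5, 8, 9, 11, 12, 14, 15, 17, 20, 21, 25, 26, 27, 29, 30]
|A union B| = 16
Jaccard = 1/16 = 1/16

1/16


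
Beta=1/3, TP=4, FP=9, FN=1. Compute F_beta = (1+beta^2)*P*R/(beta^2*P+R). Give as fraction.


P = TP/(TP+FP) = 4/13 = 4/13
R = TP/(TP+FN) = 4/5 = 4/5
beta^2 = 1/3^2 = 1/9
(1 + beta^2) = 10/9
Numerator = (1+beta^2)*P*R = 32/117
Denominator = beta^2*P + R = 4/117 + 4/5 = 488/585
F_beta = 20/61

20/61


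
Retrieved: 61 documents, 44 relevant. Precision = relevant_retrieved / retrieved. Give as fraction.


Precision = relevant_retrieved / total_retrieved
= 44 / 61
= 44 / (44 + 17)
= 44/61

44/61


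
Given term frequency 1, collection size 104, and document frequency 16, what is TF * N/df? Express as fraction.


TF * (N/df)
= 1 * (104/16)
= 1 * 13/2
= 13/2

13/2


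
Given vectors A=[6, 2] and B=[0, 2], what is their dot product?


Dot product = sum of element-wise products
A[0]*B[0] = 6*0 = 0
A[1]*B[1] = 2*2 = 4
Sum = 0 + 4 = 4

4


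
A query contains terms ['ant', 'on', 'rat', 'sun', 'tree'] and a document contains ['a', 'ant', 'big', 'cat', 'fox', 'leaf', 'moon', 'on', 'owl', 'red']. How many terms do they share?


Query terms: ['ant', 'on', 'rat', 'sun', 'tree']
Document terms: ['a', 'ant', 'big', 'cat', 'fox', 'leaf', 'moon', 'on', 'owl', 'red']
Common terms: ['ant', 'on']
Overlap count = 2

2


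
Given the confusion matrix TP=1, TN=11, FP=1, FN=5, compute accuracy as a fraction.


Accuracy = (TP + TN) / (TP + TN + FP + FN)
TP + TN = 1 + 11 = 12
Total = 1 + 11 + 1 + 5 = 18
Accuracy = 12 / 18 = 2/3

2/3


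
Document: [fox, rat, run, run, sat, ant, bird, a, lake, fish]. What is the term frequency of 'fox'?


Document has 10 words
Scanning for 'fox':
Found at positions: [0]
Count = 1

1


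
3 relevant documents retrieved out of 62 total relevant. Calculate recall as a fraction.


Recall = retrieved_relevant / total_relevant
= 3 / 62
= 3 / (3 + 59)
= 3/62

3/62


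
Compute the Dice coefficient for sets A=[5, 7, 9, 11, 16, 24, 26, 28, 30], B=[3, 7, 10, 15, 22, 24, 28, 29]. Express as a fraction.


A intersect B = [7, 24, 28]
|A intersect B| = 3
|A| = 9, |B| = 8
Dice = 2*3 / (9+8)
= 6 / 17 = 6/17

6/17


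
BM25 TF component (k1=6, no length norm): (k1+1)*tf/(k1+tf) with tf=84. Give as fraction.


BM25 TF component = (k1+1)*tf / (k1+tf)
k1 = 6, tf = 84
Numerator = (6+1)*84 = 588
Denominator = 6 + 84 = 90
= 588/90 = 98/15

98/15


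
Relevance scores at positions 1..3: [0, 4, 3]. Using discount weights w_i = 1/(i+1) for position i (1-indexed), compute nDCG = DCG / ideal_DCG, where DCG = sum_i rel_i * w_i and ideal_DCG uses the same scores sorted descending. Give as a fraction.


Position discount weights w_i = 1/(i+1) for i=1..3:
Weights = [1/2, 1/3, 1/4]
Actual relevance: [0, 4, 3]
DCG = 0/2 + 4/3 + 3/4 = 25/12
Ideal relevance (sorted desc): [4, 3, 0]
Ideal DCG = 4/2 + 3/3 + 0/4 = 3
nDCG = DCG / ideal_DCG = 25/12 / 3 = 25/36

25/36


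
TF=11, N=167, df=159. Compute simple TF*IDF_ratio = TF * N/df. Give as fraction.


TF * (N/df)
= 11 * (167/159)
= 11 * 167/159
= 1837/159

1837/159


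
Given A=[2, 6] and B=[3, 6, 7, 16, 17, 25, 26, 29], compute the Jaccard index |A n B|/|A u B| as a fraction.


A intersect B = [6]
|A intersect B| = 1
A union B = [2, 3, 6, 7, 16, 17, 25, 26, 29]
|A union B| = 9
Jaccard = 1/9 = 1/9

1/9


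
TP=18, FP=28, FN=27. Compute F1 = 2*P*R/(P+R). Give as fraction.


F1 = 2 * P * R / (P + R)
P = TP/(TP+FP) = 18/46 = 9/23
R = TP/(TP+FN) = 18/45 = 2/5
2 * P * R = 2 * 9/23 * 2/5 = 36/115
P + R = 9/23 + 2/5 = 91/115
F1 = 36/115 / 91/115 = 36/91

36/91


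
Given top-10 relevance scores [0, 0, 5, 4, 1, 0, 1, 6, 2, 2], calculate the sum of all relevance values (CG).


Cumulative Gain = sum of relevance scores
Position 1: rel=0, running sum=0
Position 2: rel=0, running sum=0
Position 3: rel=5, running sum=5
Position 4: rel=4, running sum=9
Position 5: rel=1, running sum=10
Position 6: rel=0, running sum=10
Position 7: rel=1, running sum=11
Position 8: rel=6, running sum=17
Position 9: rel=2, running sum=19
Position 10: rel=2, running sum=21
CG = 21

21


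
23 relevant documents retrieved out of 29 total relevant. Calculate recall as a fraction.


Recall = retrieved_relevant / total_relevant
= 23 / 29
= 23 / (23 + 6)
= 23/29

23/29


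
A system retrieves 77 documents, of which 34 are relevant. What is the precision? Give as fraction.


Precision = relevant_retrieved / total_retrieved
= 34 / 77
= 34 / (34 + 43)
= 34/77

34/77


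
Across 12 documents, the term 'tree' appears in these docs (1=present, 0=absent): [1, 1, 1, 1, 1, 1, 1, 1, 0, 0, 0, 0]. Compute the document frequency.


Checking each document for 'tree':
Doc 1: present
Doc 2: present
Doc 3: present
Doc 4: present
Doc 5: present
Doc 6: present
Doc 7: present
Doc 8: present
Doc 9: absent
Doc 10: absent
Doc 11: absent
Doc 12: absent
df = sum of presences = 1 + 1 + 1 + 1 + 1 + 1 + 1 + 1 + 0 + 0 + 0 + 0 = 8

8


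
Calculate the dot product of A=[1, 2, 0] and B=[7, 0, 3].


Dot product = sum of element-wise products
A[0]*B[0] = 1*7 = 7
A[1]*B[1] = 2*0 = 0
A[2]*B[2] = 0*3 = 0
Sum = 7 + 0 + 0 = 7

7


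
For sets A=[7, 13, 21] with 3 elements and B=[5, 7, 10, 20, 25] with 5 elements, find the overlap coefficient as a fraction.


A intersect B = [7]
|A intersect B| = 1
min(|A|, |B|) = min(3, 5) = 3
Overlap = 1 / 3 = 1/3

1/3


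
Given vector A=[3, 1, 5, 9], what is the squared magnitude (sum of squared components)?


|A|^2 = sum of squared components
A[0]^2 = 3^2 = 9
A[1]^2 = 1^2 = 1
A[2]^2 = 5^2 = 25
A[3]^2 = 9^2 = 81
Sum = 9 + 1 + 25 + 81 = 116

116


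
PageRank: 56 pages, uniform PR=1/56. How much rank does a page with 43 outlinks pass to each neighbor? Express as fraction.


Initial PR = 1/56 = 1/56
Outlinks = 43
Contribution per link = PR / outlinks
= 1/56 / 43
= 1/2408

1/2408


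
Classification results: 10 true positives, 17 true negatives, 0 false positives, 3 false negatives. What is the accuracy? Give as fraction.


Accuracy = (TP + TN) / (TP + TN + FP + FN)
TP + TN = 10 + 17 = 27
Total = 10 + 17 + 0 + 3 = 30
Accuracy = 27 / 30 = 9/10

9/10


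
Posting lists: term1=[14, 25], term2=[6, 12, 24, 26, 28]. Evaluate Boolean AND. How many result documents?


Boolean AND: find intersection of posting lists
term1 docs: [14, 25]
term2 docs: [6, 12, 24, 26, 28]
Intersection: []
|intersection| = 0

0


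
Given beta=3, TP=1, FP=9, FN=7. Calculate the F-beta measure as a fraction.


P = TP/(TP+FP) = 1/10 = 1/10
R = TP/(TP+FN) = 1/8 = 1/8
beta^2 = 3^2 = 9
(1 + beta^2) = 10
Numerator = (1+beta^2)*P*R = 1/8
Denominator = beta^2*P + R = 9/10 + 1/8 = 41/40
F_beta = 5/41

5/41


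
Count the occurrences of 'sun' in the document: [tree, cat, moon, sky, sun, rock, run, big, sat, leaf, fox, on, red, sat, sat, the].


Document has 16 words
Scanning for 'sun':
Found at positions: [4]
Count = 1

1


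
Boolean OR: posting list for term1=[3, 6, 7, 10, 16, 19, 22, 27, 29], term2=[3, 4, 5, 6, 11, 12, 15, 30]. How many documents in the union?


Boolean OR: find union of posting lists
term1 docs: [3, 6, 7, 10, 16, 19, 22, 27, 29]
term2 docs: [3, 4, 5, 6, 11, 12, 15, 30]
Union: [3, 4, 5, 6, 7, 10, 11, 12, 15, 16, 19, 22, 27, 29, 30]
|union| = 15

15


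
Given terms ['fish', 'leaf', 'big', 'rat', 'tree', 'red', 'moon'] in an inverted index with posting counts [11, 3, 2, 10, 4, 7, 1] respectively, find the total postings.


Summing posting list sizes:
'fish': 11 postings
'leaf': 3 postings
'big': 2 postings
'rat': 10 postings
'tree': 4 postings
'red': 7 postings
'moon': 1 postings
Total = 11 + 3 + 2 + 10 + 4 + 7 + 1 = 38

38


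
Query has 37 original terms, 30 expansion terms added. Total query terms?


Original terms: 37
Expansion terms: 30
Total = 37 + 30 = 67

67


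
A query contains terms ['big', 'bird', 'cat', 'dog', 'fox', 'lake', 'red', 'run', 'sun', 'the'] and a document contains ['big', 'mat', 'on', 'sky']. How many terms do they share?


Query terms: ['big', 'bird', 'cat', 'dog', 'fox', 'lake', 'red', 'run', 'sun', 'the']
Document terms: ['big', 'mat', 'on', 'sky']
Common terms: ['big']
Overlap count = 1

1


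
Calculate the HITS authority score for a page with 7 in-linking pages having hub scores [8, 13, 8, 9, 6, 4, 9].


Authority = sum of hub scores of in-linkers
In-link 1: hub score = 8
In-link 2: hub score = 13
In-link 3: hub score = 8
In-link 4: hub score = 9
In-link 5: hub score = 6
In-link 6: hub score = 4
In-link 7: hub score = 9
Authority = 8 + 13 + 8 + 9 + 6 + 4 + 9 = 57

57


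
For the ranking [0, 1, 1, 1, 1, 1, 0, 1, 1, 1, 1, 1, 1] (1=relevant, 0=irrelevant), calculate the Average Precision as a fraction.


Computing P@k for each relevant position:
Position 1: not relevant
Position 2: relevant, P@2 = 1/2 = 1/2
Position 3: relevant, P@3 = 2/3 = 2/3
Position 4: relevant, P@4 = 3/4 = 3/4
Position 5: relevant, P@5 = 4/5 = 4/5
Position 6: relevant, P@6 = 5/6 = 5/6
Position 7: not relevant
Position 8: relevant, P@8 = 6/8 = 3/4
Position 9: relevant, P@9 = 7/9 = 7/9
Position 10: relevant, P@10 = 8/10 = 4/5
Position 11: relevant, P@11 = 9/11 = 9/11
Position 12: relevant, P@12 = 10/12 = 5/6
Position 13: relevant, P@13 = 11/13 = 11/13
Sum of P@k = 1/2 + 2/3 + 3/4 + 4/5 + 5/6 + 3/4 + 7/9 + 4/5 + 9/11 + 5/6 + 11/13 = 53896/6435
AP = 53896/6435 / 11 = 53896/70785

53896/70785


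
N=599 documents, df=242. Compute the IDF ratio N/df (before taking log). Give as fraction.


IDF ratio = N / df
= 599 / 242
= 599/242

599/242


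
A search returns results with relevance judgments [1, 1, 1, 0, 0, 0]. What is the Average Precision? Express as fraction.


Computing P@k for each relevant position:
Position 1: relevant, P@1 = 1/1 = 1
Position 2: relevant, P@2 = 2/2 = 1
Position 3: relevant, P@3 = 3/3 = 1
Position 4: not relevant
Position 5: not relevant
Position 6: not relevant
Sum of P@k = 1 + 1 + 1 = 3
AP = 3 / 3 = 1

1


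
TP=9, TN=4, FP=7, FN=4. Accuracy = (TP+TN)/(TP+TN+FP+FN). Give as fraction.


Accuracy = (TP + TN) / (TP + TN + FP + FN)
TP + TN = 9 + 4 = 13
Total = 9 + 4 + 7 + 4 = 24
Accuracy = 13 / 24 = 13/24

13/24


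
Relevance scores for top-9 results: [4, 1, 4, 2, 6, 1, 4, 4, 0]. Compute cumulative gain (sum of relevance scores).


Cumulative Gain = sum of relevance scores
Position 1: rel=4, running sum=4
Position 2: rel=1, running sum=5
Position 3: rel=4, running sum=9
Position 4: rel=2, running sum=11
Position 5: rel=6, running sum=17
Position 6: rel=1, running sum=18
Position 7: rel=4, running sum=22
Position 8: rel=4, running sum=26
Position 9: rel=0, running sum=26
CG = 26

26


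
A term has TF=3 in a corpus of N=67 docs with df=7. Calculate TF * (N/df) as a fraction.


TF * (N/df)
= 3 * (67/7)
= 3 * 67/7
= 201/7

201/7


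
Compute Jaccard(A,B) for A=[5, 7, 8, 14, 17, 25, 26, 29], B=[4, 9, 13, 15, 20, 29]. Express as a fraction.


A intersect B = [29]
|A intersect B| = 1
A union B = [4, 5, 7, 8, 9, 13, 14, 15, 17, 20, 25, 26, 29]
|A union B| = 13
Jaccard = 1/13 = 1/13

1/13


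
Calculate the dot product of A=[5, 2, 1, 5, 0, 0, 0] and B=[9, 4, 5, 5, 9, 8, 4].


Dot product = sum of element-wise products
A[0]*B[0] = 5*9 = 45
A[1]*B[1] = 2*4 = 8
A[2]*B[2] = 1*5 = 5
A[3]*B[3] = 5*5 = 25
A[4]*B[4] = 0*9 = 0
A[5]*B[5] = 0*8 = 0
A[6]*B[6] = 0*4 = 0
Sum = 45 + 8 + 5 + 25 + 0 + 0 + 0 = 83

83


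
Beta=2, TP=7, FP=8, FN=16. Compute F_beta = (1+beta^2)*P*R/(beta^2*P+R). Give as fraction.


P = TP/(TP+FP) = 7/15 = 7/15
R = TP/(TP+FN) = 7/23 = 7/23
beta^2 = 2^2 = 4
(1 + beta^2) = 5
Numerator = (1+beta^2)*P*R = 49/69
Denominator = beta^2*P + R = 28/15 + 7/23 = 749/345
F_beta = 35/107

35/107


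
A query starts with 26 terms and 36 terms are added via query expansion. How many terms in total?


Original terms: 26
Expansion terms: 36
Total = 26 + 36 = 62

62


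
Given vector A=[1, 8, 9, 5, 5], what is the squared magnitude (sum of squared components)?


|A|^2 = sum of squared components
A[0]^2 = 1^2 = 1
A[1]^2 = 8^2 = 64
A[2]^2 = 9^2 = 81
A[3]^2 = 5^2 = 25
A[4]^2 = 5^2 = 25
Sum = 1 + 64 + 81 + 25 + 25 = 196

196


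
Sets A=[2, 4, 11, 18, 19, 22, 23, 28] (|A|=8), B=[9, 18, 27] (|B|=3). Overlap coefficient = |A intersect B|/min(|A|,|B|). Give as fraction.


A intersect B = [18]
|A intersect B| = 1
min(|A|, |B|) = min(8, 3) = 3
Overlap = 1 / 3 = 1/3

1/3


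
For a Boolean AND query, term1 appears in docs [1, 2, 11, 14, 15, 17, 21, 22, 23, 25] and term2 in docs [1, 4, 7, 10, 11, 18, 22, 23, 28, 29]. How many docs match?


Boolean AND: find intersection of posting lists
term1 docs: [1, 2, 11, 14, 15, 17, 21, 22, 23, 25]
term2 docs: [1, 4, 7, 10, 11, 18, 22, 23, 28, 29]
Intersection: [1, 11, 22, 23]
|intersection| = 4

4


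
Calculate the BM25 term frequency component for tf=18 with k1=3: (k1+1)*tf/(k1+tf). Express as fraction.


BM25 TF component = (k1+1)*tf / (k1+tf)
k1 = 3, tf = 18
Numerator = (3+1)*18 = 72
Denominator = 3 + 18 = 21
= 72/21 = 24/7

24/7


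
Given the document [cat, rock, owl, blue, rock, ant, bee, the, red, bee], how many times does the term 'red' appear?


Document has 10 words
Scanning for 'red':
Found at positions: [8]
Count = 1

1


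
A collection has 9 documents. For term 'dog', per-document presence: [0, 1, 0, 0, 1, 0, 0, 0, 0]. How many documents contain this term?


Checking each document for 'dog':
Doc 1: absent
Doc 2: present
Doc 3: absent
Doc 4: absent
Doc 5: present
Doc 6: absent
Doc 7: absent
Doc 8: absent
Doc 9: absent
df = sum of presences = 0 + 1 + 0 + 0 + 1 + 0 + 0 + 0 + 0 = 2

2


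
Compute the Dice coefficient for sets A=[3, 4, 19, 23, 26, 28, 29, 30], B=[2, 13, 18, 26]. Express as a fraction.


A intersect B = [26]
|A intersect B| = 1
|A| = 8, |B| = 4
Dice = 2*1 / (8+4)
= 2 / 12 = 1/6

1/6


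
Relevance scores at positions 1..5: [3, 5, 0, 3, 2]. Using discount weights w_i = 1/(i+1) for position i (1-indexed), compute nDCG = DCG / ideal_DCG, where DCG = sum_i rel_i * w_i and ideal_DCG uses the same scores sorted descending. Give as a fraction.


Position discount weights w_i = 1/(i+1) for i=1..5:
Weights = [1/2, 1/3, 1/4, 1/5, 1/6]
Actual relevance: [3, 5, 0, 3, 2]
DCG = 3/2 + 5/3 + 0/4 + 3/5 + 2/6 = 41/10
Ideal relevance (sorted desc): [5, 3, 3, 2, 0]
Ideal DCG = 5/2 + 3/3 + 3/4 + 2/5 + 0/6 = 93/20
nDCG = DCG / ideal_DCG = 41/10 / 93/20 = 82/93

82/93


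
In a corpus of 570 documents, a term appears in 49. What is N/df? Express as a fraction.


IDF ratio = N / df
= 570 / 49
= 570/49

570/49


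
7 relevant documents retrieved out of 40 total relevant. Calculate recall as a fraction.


Recall = retrieved_relevant / total_relevant
= 7 / 40
= 7 / (7 + 33)
= 7/40

7/40


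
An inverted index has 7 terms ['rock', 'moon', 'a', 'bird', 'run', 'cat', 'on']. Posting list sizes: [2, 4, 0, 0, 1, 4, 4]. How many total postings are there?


Summing posting list sizes:
'rock': 2 postings
'moon': 4 postings
'a': 0 postings
'bird': 0 postings
'run': 1 postings
'cat': 4 postings
'on': 4 postings
Total = 2 + 4 + 0 + 0 + 1 + 4 + 4 = 15

15


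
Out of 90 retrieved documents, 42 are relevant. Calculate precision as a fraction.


Precision = relevant_retrieved / total_retrieved
= 42 / 90
= 42 / (42 + 48)
= 7/15

7/15


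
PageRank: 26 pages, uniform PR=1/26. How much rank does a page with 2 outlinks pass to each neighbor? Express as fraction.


Initial PR = 1/26 = 1/26
Outlinks = 2
Contribution per link = PR / outlinks
= 1/26 / 2
= 1/52

1/52


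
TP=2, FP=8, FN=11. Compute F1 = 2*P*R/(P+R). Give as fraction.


F1 = 2 * P * R / (P + R)
P = TP/(TP+FP) = 2/10 = 1/5
R = TP/(TP+FN) = 2/13 = 2/13
2 * P * R = 2 * 1/5 * 2/13 = 4/65
P + R = 1/5 + 2/13 = 23/65
F1 = 4/65 / 23/65 = 4/23

4/23


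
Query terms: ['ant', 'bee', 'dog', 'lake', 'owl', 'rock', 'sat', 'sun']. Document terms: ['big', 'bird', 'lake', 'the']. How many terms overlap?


Query terms: ['ant', 'bee', 'dog', 'lake', 'owl', 'rock', 'sat', 'sun']
Document terms: ['big', 'bird', 'lake', 'the']
Common terms: ['lake']
Overlap count = 1

1


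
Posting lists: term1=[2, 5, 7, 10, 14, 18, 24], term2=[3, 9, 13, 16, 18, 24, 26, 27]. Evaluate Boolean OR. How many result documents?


Boolean OR: find union of posting lists
term1 docs: [2, 5, 7, 10, 14, 18, 24]
term2 docs: [3, 9, 13, 16, 18, 24, 26, 27]
Union: [2, 3, 5, 7, 9, 10, 13, 14, 16, 18, 24, 26, 27]
|union| = 13

13


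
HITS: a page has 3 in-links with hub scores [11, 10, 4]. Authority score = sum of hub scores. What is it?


Authority = sum of hub scores of in-linkers
In-link 1: hub score = 11
In-link 2: hub score = 10
In-link 3: hub score = 4
Authority = 11 + 10 + 4 = 25

25


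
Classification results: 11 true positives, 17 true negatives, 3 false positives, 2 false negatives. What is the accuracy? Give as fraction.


Accuracy = (TP + TN) / (TP + TN + FP + FN)
TP + TN = 11 + 17 = 28
Total = 11 + 17 + 3 + 2 = 33
Accuracy = 28 / 33 = 28/33

28/33


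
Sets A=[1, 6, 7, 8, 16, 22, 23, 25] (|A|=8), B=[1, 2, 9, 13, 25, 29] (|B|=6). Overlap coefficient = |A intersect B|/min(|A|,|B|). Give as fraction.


A intersect B = [1, 25]
|A intersect B| = 2
min(|A|, |B|) = min(8, 6) = 6
Overlap = 2 / 6 = 1/3

1/3


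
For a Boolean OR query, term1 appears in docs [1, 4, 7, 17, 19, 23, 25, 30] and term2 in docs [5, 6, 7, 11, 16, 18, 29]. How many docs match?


Boolean OR: find union of posting lists
term1 docs: [1, 4, 7, 17, 19, 23, 25, 30]
term2 docs: [5, 6, 7, 11, 16, 18, 29]
Union: [1, 4, 5, 6, 7, 11, 16, 17, 18, 19, 23, 25, 29, 30]
|union| = 14

14


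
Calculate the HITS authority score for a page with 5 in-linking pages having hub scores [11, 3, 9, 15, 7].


Authority = sum of hub scores of in-linkers
In-link 1: hub score = 11
In-link 2: hub score = 3
In-link 3: hub score = 9
In-link 4: hub score = 15
In-link 5: hub score = 7
Authority = 11 + 3 + 9 + 15 + 7 = 45

45


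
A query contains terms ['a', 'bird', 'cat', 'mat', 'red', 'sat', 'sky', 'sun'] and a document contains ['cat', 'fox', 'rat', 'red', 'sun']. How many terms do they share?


Query terms: ['a', 'bird', 'cat', 'mat', 'red', 'sat', 'sky', 'sun']
Document terms: ['cat', 'fox', 'rat', 'red', 'sun']
Common terms: ['cat', 'red', 'sun']
Overlap count = 3

3


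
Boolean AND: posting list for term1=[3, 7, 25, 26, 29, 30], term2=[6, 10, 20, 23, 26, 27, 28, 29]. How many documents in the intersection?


Boolean AND: find intersection of posting lists
term1 docs: [3, 7, 25, 26, 29, 30]
term2 docs: [6, 10, 20, 23, 26, 27, 28, 29]
Intersection: [26, 29]
|intersection| = 2

2


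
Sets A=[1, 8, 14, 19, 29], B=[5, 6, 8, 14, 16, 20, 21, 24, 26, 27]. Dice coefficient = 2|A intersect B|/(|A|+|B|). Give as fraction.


A intersect B = [8, 14]
|A intersect B| = 2
|A| = 5, |B| = 10
Dice = 2*2 / (5+10)
= 4 / 15 = 4/15

4/15


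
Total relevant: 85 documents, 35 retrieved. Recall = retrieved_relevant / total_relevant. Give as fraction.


Recall = retrieved_relevant / total_relevant
= 35 / 85
= 35 / (35 + 50)
= 7/17

7/17


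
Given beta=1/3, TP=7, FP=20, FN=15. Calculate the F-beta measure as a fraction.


P = TP/(TP+FP) = 7/27 = 7/27
R = TP/(TP+FN) = 7/22 = 7/22
beta^2 = 1/3^2 = 1/9
(1 + beta^2) = 10/9
Numerator = (1+beta^2)*P*R = 245/2673
Denominator = beta^2*P + R = 7/243 + 7/22 = 1855/5346
F_beta = 14/53

14/53


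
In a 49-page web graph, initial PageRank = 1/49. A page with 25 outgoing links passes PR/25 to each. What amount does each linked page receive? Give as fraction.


Initial PR = 1/49 = 1/49
Outlinks = 25
Contribution per link = PR / outlinks
= 1/49 / 25
= 1/1225

1/1225


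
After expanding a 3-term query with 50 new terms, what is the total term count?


Original terms: 3
Expansion terms: 50
Total = 3 + 50 = 53

53


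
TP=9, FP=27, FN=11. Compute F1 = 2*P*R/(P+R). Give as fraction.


F1 = 2 * P * R / (P + R)
P = TP/(TP+FP) = 9/36 = 1/4
R = TP/(TP+FN) = 9/20 = 9/20
2 * P * R = 2 * 1/4 * 9/20 = 9/40
P + R = 1/4 + 9/20 = 7/10
F1 = 9/40 / 7/10 = 9/28

9/28


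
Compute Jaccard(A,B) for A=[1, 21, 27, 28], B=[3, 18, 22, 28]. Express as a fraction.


A intersect B = [28]
|A intersect B| = 1
A union B = [1, 3, 18, 21, 22, 27, 28]
|A union B| = 7
Jaccard = 1/7 = 1/7

1/7


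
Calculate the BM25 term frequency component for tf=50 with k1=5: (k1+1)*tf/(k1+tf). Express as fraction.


BM25 TF component = (k1+1)*tf / (k1+tf)
k1 = 5, tf = 50
Numerator = (5+1)*50 = 300
Denominator = 5 + 50 = 55
= 300/55 = 60/11

60/11


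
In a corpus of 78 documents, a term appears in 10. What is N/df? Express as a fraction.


IDF ratio = N / df
= 78 / 10
= 39/5

39/5


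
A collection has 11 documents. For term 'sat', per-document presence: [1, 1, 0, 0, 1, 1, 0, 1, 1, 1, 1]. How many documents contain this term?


Checking each document for 'sat':
Doc 1: present
Doc 2: present
Doc 3: absent
Doc 4: absent
Doc 5: present
Doc 6: present
Doc 7: absent
Doc 8: present
Doc 9: present
Doc 10: present
Doc 11: present
df = sum of presences = 1 + 1 + 0 + 0 + 1 + 1 + 0 + 1 + 1 + 1 + 1 = 8

8


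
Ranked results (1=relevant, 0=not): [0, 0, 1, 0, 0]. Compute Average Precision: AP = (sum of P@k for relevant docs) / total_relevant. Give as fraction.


Computing P@k for each relevant position:
Position 1: not relevant
Position 2: not relevant
Position 3: relevant, P@3 = 1/3 = 1/3
Position 4: not relevant
Position 5: not relevant
Sum of P@k = 1/3 = 1/3
AP = 1/3 / 1 = 1/3

1/3


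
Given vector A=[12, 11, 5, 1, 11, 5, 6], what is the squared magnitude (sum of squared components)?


|A|^2 = sum of squared components
A[0]^2 = 12^2 = 144
A[1]^2 = 11^2 = 121
A[2]^2 = 5^2 = 25
A[3]^2 = 1^2 = 1
A[4]^2 = 11^2 = 121
A[5]^2 = 5^2 = 25
A[6]^2 = 6^2 = 36
Sum = 144 + 121 + 25 + 1 + 121 + 25 + 36 = 473

473


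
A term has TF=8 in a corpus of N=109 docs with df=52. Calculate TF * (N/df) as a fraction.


TF * (N/df)
= 8 * (109/52)
= 8 * 109/52
= 218/13

218/13


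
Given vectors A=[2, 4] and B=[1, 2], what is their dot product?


Dot product = sum of element-wise products
A[0]*B[0] = 2*1 = 2
A[1]*B[1] = 4*2 = 8
Sum = 2 + 8 = 10

10


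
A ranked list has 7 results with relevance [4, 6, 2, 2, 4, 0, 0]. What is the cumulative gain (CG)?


Cumulative Gain = sum of relevance scores
Position 1: rel=4, running sum=4
Position 2: rel=6, running sum=10
Position 3: rel=2, running sum=12
Position 4: rel=2, running sum=14
Position 5: rel=4, running sum=18
Position 6: rel=0, running sum=18
Position 7: rel=0, running sum=18
CG = 18

18


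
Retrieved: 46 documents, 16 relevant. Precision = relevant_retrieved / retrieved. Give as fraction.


Precision = relevant_retrieved / total_retrieved
= 16 / 46
= 16 / (16 + 30)
= 8/23

8/23


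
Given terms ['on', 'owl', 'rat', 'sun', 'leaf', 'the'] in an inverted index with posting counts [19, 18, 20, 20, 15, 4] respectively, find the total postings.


Summing posting list sizes:
'on': 19 postings
'owl': 18 postings
'rat': 20 postings
'sun': 20 postings
'leaf': 15 postings
'the': 4 postings
Total = 19 + 18 + 20 + 20 + 15 + 4 = 96

96


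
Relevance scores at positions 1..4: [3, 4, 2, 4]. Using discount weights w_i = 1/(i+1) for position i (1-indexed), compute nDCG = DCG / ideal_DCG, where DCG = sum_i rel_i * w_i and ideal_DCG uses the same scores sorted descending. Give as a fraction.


Position discount weights w_i = 1/(i+1) for i=1..4:
Weights = [1/2, 1/3, 1/4, 1/5]
Actual relevance: [3, 4, 2, 4]
DCG = 3/2 + 4/3 + 2/4 + 4/5 = 62/15
Ideal relevance (sorted desc): [4, 4, 3, 2]
Ideal DCG = 4/2 + 4/3 + 3/4 + 2/5 = 269/60
nDCG = DCG / ideal_DCG = 62/15 / 269/60 = 248/269

248/269


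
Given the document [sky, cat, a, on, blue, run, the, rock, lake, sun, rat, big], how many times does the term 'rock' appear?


Document has 12 words
Scanning for 'rock':
Found at positions: [7]
Count = 1

1


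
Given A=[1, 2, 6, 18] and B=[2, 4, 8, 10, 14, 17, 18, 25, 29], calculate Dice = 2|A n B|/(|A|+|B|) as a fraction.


A intersect B = [2, 18]
|A intersect B| = 2
|A| = 4, |B| = 9
Dice = 2*2 / (4+9)
= 4 / 13 = 4/13

4/13


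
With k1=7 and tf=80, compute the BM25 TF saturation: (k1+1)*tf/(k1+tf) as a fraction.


BM25 TF component = (k1+1)*tf / (k1+tf)
k1 = 7, tf = 80
Numerator = (7+1)*80 = 640
Denominator = 7 + 80 = 87
= 640/87 = 640/87

640/87


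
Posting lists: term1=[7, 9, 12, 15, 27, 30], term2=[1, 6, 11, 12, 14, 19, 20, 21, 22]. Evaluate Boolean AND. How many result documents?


Boolean AND: find intersection of posting lists
term1 docs: [7, 9, 12, 15, 27, 30]
term2 docs: [1, 6, 11, 12, 14, 19, 20, 21, 22]
Intersection: [12]
|intersection| = 1

1


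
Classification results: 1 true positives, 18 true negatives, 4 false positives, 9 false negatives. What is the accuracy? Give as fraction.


Accuracy = (TP + TN) / (TP + TN + FP + FN)
TP + TN = 1 + 18 = 19
Total = 1 + 18 + 4 + 9 = 32
Accuracy = 19 / 32 = 19/32

19/32


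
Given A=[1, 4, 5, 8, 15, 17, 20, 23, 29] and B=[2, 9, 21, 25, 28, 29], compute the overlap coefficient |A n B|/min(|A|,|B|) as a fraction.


A intersect B = [29]
|A intersect B| = 1
min(|A|, |B|) = min(9, 6) = 6
Overlap = 1 / 6 = 1/6

1/6


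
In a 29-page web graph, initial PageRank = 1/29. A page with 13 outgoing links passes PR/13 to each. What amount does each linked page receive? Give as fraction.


Initial PR = 1/29 = 1/29
Outlinks = 13
Contribution per link = PR / outlinks
= 1/29 / 13
= 1/377

1/377


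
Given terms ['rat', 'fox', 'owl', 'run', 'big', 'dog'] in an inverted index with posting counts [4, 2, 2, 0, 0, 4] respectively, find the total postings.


Summing posting list sizes:
'rat': 4 postings
'fox': 2 postings
'owl': 2 postings
'run': 0 postings
'big': 0 postings
'dog': 4 postings
Total = 4 + 2 + 2 + 0 + 0 + 4 = 12

12


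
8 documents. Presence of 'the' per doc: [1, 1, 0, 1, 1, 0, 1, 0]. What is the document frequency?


Checking each document for 'the':
Doc 1: present
Doc 2: present
Doc 3: absent
Doc 4: present
Doc 5: present
Doc 6: absent
Doc 7: present
Doc 8: absent
df = sum of presences = 1 + 1 + 0 + 1 + 1 + 0 + 1 + 0 = 5

5


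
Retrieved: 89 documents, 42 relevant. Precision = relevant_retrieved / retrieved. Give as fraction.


Precision = relevant_retrieved / total_retrieved
= 42 / 89
= 42 / (42 + 47)
= 42/89

42/89


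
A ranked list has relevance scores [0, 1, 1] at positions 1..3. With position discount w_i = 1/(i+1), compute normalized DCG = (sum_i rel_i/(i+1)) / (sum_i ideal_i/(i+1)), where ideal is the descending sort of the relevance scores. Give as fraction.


Position discount weights w_i = 1/(i+1) for i=1..3:
Weights = [1/2, 1/3, 1/4]
Actual relevance: [0, 1, 1]
DCG = 0/2 + 1/3 + 1/4 = 7/12
Ideal relevance (sorted desc): [1, 1, 0]
Ideal DCG = 1/2 + 1/3 + 0/4 = 5/6
nDCG = DCG / ideal_DCG = 7/12 / 5/6 = 7/10

7/10


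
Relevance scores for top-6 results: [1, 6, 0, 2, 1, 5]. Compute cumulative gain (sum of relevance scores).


Cumulative Gain = sum of relevance scores
Position 1: rel=1, running sum=1
Position 2: rel=6, running sum=7
Position 3: rel=0, running sum=7
Position 4: rel=2, running sum=9
Position 5: rel=1, running sum=10
Position 6: rel=5, running sum=15
CG = 15

15


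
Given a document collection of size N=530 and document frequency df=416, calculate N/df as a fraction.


IDF ratio = N / df
= 530 / 416
= 265/208

265/208


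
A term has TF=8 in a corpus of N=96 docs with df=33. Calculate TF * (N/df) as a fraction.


TF * (N/df)
= 8 * (96/33)
= 8 * 32/11
= 256/11

256/11
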